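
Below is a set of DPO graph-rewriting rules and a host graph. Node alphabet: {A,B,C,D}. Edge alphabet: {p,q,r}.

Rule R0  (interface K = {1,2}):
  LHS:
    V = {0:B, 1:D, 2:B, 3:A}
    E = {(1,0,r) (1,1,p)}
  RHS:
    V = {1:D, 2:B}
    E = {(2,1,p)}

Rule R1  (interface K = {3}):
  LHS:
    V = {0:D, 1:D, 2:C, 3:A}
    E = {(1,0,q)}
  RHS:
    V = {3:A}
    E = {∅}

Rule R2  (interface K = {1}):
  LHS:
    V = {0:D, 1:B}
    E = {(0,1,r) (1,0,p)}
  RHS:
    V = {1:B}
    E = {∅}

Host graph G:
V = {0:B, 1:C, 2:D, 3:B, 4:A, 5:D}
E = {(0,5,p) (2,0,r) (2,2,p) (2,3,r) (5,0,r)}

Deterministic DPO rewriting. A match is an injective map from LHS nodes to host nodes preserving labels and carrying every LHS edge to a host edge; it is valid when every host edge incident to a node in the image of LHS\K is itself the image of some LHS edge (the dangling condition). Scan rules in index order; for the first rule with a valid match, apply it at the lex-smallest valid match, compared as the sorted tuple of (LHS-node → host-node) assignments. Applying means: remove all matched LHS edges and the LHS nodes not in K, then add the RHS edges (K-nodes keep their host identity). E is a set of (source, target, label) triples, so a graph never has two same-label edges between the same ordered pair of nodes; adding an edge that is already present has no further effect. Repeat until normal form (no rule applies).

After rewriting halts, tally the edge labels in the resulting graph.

initial: |V|=6 |E|=5  E = 0-p->5 2-r->0 2-p->2 2-r->3 5-r->0
step 1: apply R0 at {0↦3, 1↦2, 2↦0, 3↦4}  → |V|=4 |E|=4  E = 0-p->2 0-p->5 2-r->0 5-r->0
step 2: apply R2 at {0↦2, 1↦0}  → |V|=3 |E|=2  E = 0-p->5 5-r->0
step 3: apply R2 at {0↦5, 1↦0}  → |V|=2 |E|=0  E = ∅
final graph: no rule applies after step 3
NF edges: []

Answer: (no edges)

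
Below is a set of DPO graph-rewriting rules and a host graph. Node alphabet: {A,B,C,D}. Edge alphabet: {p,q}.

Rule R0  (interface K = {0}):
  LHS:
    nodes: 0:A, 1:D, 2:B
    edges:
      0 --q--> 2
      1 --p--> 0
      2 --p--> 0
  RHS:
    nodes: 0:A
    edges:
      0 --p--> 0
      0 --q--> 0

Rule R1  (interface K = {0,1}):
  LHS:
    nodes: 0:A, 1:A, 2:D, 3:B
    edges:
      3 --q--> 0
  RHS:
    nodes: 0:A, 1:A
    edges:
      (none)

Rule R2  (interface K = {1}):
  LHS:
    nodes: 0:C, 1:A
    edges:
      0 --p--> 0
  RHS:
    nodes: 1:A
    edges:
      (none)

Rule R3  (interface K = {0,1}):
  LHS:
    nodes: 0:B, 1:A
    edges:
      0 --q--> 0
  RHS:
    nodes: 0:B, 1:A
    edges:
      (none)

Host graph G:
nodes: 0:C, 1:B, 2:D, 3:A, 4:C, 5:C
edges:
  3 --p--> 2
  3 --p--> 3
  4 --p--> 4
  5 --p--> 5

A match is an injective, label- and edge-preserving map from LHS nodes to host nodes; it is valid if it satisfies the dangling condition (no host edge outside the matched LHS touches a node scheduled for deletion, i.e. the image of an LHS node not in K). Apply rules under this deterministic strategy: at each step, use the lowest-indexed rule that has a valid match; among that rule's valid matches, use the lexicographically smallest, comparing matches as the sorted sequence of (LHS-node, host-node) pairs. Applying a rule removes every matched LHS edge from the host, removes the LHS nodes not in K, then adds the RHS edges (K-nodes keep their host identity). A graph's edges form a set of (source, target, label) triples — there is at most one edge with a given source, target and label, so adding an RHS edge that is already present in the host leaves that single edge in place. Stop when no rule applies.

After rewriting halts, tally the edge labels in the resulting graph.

Answer: p:2

Steps:
initial: |V|=6 |E|=4  E = 3-p->2 3-p->3 4-p->4 5-p->5
step 1: apply R2 at {0↦4, 1↦3}  → |V|=5 |E|=3  E = 3-p->2 3-p->3 5-p->5
step 2: apply R2 at {0↦5, 1↦3}  → |V|=4 |E|=2  E = 3-p->2 3-p->3
final graph: no rule applies after step 2
NF edges: [(3, 2, 'p'), (3, 3, 'p')]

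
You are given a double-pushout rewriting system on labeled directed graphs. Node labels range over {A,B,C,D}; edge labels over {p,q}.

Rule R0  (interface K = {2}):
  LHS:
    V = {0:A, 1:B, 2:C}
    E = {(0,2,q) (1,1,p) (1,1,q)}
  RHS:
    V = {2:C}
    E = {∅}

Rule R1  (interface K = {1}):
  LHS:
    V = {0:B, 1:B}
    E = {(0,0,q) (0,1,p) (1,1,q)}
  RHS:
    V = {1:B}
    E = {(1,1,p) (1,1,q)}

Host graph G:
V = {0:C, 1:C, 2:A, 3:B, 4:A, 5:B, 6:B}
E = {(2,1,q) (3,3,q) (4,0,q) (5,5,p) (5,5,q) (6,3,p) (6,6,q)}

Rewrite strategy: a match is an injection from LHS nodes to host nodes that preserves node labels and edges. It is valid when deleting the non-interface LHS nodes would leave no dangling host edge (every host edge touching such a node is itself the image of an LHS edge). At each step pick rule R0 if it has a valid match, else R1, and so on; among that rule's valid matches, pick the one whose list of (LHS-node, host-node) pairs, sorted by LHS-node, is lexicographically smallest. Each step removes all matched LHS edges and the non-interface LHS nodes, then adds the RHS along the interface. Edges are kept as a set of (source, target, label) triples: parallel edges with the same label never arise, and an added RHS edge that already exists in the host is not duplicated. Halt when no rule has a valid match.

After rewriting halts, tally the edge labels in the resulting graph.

[0] host  ⇒  7 nodes, 7 edges  {2-q->1 3-q->3 4-q->0 5-p->5 5-q->5 6-p->3 6-q->6}
[1] R0 @ {0↦2, 1↦5, 2↦1}  ⇒  5 nodes, 4 edges  {3-q->3 4-q->0 6-p->3 6-q->6}
[2] R1 @ {0↦6, 1↦3}  ⇒  4 nodes, 3 edges  {3-p->3 3-q->3 4-q->0}
[3] R0 @ {0↦4, 1↦3, 2↦0}  ⇒  2 nodes, 0 edges  {∅}
final graph: no rule applies after step 3
NF edges: []

Answer: (no edges)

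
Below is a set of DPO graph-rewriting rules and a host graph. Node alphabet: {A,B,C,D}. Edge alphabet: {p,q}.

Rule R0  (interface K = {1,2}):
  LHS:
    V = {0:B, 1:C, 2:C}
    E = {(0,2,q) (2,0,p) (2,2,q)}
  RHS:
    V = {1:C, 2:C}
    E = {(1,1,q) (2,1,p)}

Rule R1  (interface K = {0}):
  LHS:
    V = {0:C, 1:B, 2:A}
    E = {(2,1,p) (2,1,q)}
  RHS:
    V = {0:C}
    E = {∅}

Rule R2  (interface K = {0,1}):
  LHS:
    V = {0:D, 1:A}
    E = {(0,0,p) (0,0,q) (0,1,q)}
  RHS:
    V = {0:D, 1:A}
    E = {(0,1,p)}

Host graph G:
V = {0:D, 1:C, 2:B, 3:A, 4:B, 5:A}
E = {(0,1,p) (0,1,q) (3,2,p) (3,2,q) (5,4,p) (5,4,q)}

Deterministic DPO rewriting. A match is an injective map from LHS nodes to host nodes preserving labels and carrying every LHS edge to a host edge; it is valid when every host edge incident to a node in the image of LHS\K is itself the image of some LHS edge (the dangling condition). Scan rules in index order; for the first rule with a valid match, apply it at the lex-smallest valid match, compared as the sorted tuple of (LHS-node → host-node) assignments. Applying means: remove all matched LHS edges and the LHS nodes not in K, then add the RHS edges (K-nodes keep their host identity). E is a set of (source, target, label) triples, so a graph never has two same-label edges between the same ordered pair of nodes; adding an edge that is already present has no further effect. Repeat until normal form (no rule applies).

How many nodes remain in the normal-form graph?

start.  V:6 E:6  edges: 0-p->1 0-q->1 3-p->2 3-q->2 5-p->4 5-q->4
1. fire R1 via {0↦1, 1↦2, 2↦3}  →  V:4 E:4  edges: 0-p->1 0-q->1 5-p->4 5-q->4
2. fire R1 via {0↦1, 1↦4, 2↦5}  →  V:2 E:2  edges: 0-p->1 0-q->1
halt: no rule applies after step 2
NF nodes: {0:D, 1:C}

Answer: 2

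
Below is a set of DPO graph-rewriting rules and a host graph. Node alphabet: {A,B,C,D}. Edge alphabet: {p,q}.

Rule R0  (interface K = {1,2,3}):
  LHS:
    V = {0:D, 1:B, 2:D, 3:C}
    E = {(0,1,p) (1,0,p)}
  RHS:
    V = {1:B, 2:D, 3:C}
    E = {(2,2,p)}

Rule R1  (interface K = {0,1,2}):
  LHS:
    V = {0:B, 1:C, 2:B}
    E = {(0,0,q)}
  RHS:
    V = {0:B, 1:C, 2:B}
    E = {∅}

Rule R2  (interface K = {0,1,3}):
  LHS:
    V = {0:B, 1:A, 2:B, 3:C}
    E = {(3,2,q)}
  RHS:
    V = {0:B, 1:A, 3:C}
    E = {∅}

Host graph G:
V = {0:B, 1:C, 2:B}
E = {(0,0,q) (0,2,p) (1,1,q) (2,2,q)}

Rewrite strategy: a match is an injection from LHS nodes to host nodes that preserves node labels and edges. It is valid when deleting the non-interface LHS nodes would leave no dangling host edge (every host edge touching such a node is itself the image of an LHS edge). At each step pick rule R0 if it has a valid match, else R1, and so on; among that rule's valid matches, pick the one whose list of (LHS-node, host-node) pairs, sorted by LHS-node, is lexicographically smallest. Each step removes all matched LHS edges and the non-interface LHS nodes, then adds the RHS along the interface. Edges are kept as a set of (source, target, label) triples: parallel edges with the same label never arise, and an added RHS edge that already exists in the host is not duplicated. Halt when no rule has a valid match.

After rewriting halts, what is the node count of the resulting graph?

Answer: 3

Rewrite trace:
[0] host  ⇒  3 nodes, 4 edges  {0-q->0 0-p->2 1-q->1 2-q->2}
[1] R1 @ {0↦0, 1↦1, 2↦2}  ⇒  3 nodes, 3 edges  {0-p->2 1-q->1 2-q->2}
[2] R1 @ {0↦2, 1↦1, 2↦0}  ⇒  3 nodes, 2 edges  {0-p->2 1-q->1}
halt: no rule applies after step 2
NF nodes: {0:B, 1:C, 2:B}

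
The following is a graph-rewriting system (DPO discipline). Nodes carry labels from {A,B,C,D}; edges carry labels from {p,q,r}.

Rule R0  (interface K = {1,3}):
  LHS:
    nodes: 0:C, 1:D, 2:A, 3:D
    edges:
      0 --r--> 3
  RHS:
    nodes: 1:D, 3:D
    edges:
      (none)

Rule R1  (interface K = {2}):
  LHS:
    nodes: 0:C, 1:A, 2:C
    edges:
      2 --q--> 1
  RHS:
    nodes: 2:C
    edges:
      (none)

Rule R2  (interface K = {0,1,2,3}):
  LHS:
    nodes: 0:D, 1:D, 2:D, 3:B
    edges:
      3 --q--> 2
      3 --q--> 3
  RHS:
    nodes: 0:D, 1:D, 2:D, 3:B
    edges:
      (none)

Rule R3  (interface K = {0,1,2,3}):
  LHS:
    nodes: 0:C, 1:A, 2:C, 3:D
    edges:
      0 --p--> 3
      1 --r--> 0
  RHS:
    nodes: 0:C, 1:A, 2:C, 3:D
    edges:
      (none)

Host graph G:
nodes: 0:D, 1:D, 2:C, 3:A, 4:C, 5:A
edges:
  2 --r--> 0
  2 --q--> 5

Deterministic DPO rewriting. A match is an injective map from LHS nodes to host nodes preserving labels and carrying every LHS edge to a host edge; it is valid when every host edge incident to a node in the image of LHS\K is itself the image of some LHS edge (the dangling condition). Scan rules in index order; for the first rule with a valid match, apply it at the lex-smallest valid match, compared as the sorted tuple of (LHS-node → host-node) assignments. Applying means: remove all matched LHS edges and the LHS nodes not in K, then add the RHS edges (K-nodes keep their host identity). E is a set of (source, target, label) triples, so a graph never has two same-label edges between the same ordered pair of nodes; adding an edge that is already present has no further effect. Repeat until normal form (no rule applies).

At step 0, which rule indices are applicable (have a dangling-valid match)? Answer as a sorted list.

Answer: [R1]

Steps:
R0: no valid match — 2 raw matches, all fail dangling condition
R1: 1 valid match — {0↦4, 1↦5, 2↦2}
R2: no valid match — LHS pattern not found
R3: no valid match — LHS pattern not found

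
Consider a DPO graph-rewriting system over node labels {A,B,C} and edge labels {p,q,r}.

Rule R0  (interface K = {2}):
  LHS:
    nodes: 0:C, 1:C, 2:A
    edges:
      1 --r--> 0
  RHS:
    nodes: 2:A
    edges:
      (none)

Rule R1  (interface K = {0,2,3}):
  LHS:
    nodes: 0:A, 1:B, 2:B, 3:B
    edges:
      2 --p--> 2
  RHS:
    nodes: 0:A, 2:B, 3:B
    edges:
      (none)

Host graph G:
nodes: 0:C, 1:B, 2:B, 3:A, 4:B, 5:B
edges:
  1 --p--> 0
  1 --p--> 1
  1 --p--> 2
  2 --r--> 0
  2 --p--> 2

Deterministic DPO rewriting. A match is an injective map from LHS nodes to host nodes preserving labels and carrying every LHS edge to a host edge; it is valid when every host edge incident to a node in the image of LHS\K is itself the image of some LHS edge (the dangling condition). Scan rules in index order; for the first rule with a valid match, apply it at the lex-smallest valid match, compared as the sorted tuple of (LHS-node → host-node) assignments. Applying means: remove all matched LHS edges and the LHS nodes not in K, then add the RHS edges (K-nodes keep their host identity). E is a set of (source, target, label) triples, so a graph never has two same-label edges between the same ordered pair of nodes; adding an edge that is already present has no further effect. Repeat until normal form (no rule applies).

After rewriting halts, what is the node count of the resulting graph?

Answer: 4

Derivation:
[0] host  ⇒  6 nodes, 5 edges  {1-p->0 1-p->1 1-p->2 2-r->0 2-p->2}
[1] R1 @ {0↦3, 1↦4, 2↦1, 3↦2}  ⇒  5 nodes, 4 edges  {1-p->0 1-p->2 2-r->0 2-p->2}
[2] R1 @ {0↦3, 1↦5, 2↦2, 3↦1}  ⇒  4 nodes, 3 edges  {1-p->0 1-p->2 2-r->0}
normal form: no rule applies after step 2
NF nodes: {0:C, 1:B, 2:B, 3:A}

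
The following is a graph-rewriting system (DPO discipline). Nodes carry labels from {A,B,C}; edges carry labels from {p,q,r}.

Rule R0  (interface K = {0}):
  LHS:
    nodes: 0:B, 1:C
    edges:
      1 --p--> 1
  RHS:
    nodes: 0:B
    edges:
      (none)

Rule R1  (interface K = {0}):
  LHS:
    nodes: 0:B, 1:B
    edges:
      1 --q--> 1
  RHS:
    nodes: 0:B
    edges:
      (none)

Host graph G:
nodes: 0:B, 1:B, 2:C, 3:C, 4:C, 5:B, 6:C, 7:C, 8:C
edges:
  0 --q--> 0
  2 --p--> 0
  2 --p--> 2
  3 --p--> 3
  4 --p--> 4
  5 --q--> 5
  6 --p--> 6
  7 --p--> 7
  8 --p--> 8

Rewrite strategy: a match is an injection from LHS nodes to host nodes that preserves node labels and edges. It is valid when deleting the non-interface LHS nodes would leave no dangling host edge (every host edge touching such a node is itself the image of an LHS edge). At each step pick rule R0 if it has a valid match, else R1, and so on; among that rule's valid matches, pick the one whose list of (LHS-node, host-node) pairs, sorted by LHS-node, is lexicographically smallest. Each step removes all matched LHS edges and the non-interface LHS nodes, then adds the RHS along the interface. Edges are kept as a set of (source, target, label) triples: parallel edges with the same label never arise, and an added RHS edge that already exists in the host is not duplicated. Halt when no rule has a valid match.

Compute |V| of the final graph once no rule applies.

Answer: 3

Steps:
[0] host  ⇒  9 nodes, 9 edges  {0-q->0 2-p->0 2-p->2 3-p->3 4-p->4 5-q->5 6-p->6 7-p->7 8-p->8}
[1] R0 @ {0↦0, 1↦3}  ⇒  8 nodes, 8 edges  {0-q->0 2-p->0 2-p->2 4-p->4 5-q->5 6-p->6 7-p->7 8-p->8}
[2] R0 @ {0↦0, 1↦4}  ⇒  7 nodes, 7 edges  {0-q->0 2-p->0 2-p->2 5-q->5 6-p->6 7-p->7 8-p->8}
[3] R0 @ {0↦0, 1↦6}  ⇒  6 nodes, 6 edges  {0-q->0 2-p->0 2-p->2 5-q->5 7-p->7 8-p->8}
[4] R0 @ {0↦0, 1↦7}  ⇒  5 nodes, 5 edges  {0-q->0 2-p->0 2-p->2 5-q->5 8-p->8}
[5] R0 @ {0↦0, 1↦8}  ⇒  4 nodes, 4 edges  {0-q->0 2-p->0 2-p->2 5-q->5}
[6] R1 @ {0↦0, 1↦5}  ⇒  3 nodes, 3 edges  {0-q->0 2-p->0 2-p->2}
final graph: no rule applies after step 6
NF nodes: {0:B, 1:B, 2:C}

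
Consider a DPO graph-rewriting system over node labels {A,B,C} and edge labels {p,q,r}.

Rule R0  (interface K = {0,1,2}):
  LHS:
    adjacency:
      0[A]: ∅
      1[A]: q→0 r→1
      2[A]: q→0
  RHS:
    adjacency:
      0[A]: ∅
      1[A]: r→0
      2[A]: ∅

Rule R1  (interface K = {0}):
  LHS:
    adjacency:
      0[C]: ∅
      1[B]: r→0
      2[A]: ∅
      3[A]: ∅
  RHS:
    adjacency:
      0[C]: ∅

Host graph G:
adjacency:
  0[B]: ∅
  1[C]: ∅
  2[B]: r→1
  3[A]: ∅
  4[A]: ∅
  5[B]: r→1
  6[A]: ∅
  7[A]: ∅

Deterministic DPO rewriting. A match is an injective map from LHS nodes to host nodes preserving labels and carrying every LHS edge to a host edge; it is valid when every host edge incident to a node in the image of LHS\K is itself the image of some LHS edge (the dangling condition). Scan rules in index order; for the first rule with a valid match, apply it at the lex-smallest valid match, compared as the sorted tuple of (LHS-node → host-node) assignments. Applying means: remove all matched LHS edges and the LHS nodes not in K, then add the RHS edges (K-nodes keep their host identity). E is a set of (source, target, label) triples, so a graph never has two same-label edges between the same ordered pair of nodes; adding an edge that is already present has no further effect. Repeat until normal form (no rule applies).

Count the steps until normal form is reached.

start.  V:8 E:2  edges: 2-r->1 5-r->1
1. fire R1 via {0↦1, 1↦2, 2↦3, 3↦4}  →  V:5 E:1  edges: 5-r->1
2. fire R1 via {0↦1, 1↦5, 2↦6, 3↦7}  →  V:2 E:0  edges: ∅
halt: no rule applies after step 2

Answer: 2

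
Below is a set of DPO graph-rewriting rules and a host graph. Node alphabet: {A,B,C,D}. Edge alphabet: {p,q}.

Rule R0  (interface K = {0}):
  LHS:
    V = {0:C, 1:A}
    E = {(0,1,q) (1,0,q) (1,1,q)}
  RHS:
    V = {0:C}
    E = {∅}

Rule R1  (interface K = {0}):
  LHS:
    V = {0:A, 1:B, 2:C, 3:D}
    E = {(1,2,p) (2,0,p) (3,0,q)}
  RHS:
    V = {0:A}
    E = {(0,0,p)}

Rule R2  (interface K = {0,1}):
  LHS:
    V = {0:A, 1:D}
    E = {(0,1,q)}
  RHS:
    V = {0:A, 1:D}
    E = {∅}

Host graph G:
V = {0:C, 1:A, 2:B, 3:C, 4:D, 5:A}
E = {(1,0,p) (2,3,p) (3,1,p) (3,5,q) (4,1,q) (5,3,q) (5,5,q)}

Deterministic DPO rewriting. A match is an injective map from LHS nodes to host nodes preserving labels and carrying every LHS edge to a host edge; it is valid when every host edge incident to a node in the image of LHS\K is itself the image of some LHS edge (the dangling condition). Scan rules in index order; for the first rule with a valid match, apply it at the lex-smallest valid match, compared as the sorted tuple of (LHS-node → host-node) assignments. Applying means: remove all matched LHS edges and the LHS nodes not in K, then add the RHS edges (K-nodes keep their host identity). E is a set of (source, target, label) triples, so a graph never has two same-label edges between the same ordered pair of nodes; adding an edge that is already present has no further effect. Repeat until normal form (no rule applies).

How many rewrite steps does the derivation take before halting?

initial: |V|=6 |E|=7  E = 1-p->0 2-p->3 3-p->1 3-q->5 4-q->1 5-q->3 5-q->5
step 1: apply R0 at {0↦3, 1↦5}  → |V|=5 |E|=4  E = 1-p->0 2-p->3 3-p->1 4-q->1
step 2: apply R1 at {0↦1, 1↦2, 2↦3, 3↦4}  → |V|=2 |E|=2  E = 1-p->0 1-p->1
normal form: no rule applies after step 2

Answer: 2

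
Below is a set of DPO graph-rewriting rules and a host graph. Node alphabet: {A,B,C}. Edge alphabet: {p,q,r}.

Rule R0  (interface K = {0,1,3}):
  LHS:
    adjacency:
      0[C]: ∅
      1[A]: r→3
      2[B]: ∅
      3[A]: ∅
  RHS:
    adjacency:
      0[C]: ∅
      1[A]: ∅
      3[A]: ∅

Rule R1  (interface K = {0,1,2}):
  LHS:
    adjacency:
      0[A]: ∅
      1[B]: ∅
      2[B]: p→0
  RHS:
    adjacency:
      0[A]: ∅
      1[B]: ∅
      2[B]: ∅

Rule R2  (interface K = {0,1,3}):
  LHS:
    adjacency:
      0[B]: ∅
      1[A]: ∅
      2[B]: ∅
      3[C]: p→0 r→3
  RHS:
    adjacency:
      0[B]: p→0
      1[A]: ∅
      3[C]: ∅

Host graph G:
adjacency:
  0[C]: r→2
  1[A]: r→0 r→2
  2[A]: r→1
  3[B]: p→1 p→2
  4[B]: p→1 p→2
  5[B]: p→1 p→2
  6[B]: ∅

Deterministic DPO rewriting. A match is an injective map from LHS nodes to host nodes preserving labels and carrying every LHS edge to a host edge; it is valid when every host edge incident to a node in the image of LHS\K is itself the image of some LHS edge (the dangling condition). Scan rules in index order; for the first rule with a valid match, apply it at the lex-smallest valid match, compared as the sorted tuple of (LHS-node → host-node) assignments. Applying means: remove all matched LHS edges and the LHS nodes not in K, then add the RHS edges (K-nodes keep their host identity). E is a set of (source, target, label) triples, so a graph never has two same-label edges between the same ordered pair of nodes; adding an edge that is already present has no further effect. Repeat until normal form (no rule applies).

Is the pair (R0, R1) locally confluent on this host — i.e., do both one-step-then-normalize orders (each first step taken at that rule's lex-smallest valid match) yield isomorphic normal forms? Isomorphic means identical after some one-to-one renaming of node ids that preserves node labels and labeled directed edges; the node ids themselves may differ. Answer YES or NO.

Answer: YES

Derivation:
branch R0-first: apply at {0↦0, 1↦1, 2↦6, 3↦2} → |E|=9, then 7 more step(s) → NF |V|=5 |E|=2 V={0:C, 1:A, 2:A, 3:B, 5:B} E=0-r->2 1-r->0
branch R1-first: apply at {0↦1, 1↦3, 2↦4} → |E|=9, then 7 more step(s) → NF |V|=5 |E|=2 V={0:C, 1:A, 2:A, 3:B, 5:B} E=0-r->2 1-r->0
graphs isomorphic (equal up to label-preserving node renaming)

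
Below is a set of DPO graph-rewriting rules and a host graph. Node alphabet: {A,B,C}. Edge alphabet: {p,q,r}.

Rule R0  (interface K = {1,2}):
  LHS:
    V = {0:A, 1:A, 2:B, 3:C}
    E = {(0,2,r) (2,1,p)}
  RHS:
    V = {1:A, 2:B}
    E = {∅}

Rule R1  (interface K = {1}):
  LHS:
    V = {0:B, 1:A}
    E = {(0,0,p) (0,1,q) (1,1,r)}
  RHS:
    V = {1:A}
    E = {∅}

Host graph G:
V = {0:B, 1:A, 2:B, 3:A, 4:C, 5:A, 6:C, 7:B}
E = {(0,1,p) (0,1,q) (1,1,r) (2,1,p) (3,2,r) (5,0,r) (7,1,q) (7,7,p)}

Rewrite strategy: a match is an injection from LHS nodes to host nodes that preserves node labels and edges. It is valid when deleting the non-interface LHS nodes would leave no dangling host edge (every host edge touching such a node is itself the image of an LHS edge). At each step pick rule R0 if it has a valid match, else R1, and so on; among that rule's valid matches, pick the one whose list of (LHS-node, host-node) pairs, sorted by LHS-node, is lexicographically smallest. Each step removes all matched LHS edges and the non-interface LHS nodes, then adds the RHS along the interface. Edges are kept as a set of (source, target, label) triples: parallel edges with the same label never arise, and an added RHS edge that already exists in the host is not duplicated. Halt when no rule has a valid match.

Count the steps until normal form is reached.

Answer: 3

Rewrite trace:
initial: |V|=8 |E|=8  E = 0-p->1 0-q->1 1-r->1 2-p->1 3-r->2 5-r->0 7-q->1 7-p->7
step 1: apply R0 at {0↦3, 1↦1, 2↦2, 3↦4}  → |V|=6 |E|=6  E = 0-p->1 0-q->1 1-r->1 5-r->0 7-q->1 7-p->7
step 2: apply R0 at {0↦5, 1↦1, 2↦0, 3↦6}  → |V|=4 |E|=4  E = 0-q->1 1-r->1 7-q->1 7-p->7
step 3: apply R1 at {0↦7, 1↦1}  → |V|=3 |E|=1  E = 0-q->1
normal form: no rule applies after step 3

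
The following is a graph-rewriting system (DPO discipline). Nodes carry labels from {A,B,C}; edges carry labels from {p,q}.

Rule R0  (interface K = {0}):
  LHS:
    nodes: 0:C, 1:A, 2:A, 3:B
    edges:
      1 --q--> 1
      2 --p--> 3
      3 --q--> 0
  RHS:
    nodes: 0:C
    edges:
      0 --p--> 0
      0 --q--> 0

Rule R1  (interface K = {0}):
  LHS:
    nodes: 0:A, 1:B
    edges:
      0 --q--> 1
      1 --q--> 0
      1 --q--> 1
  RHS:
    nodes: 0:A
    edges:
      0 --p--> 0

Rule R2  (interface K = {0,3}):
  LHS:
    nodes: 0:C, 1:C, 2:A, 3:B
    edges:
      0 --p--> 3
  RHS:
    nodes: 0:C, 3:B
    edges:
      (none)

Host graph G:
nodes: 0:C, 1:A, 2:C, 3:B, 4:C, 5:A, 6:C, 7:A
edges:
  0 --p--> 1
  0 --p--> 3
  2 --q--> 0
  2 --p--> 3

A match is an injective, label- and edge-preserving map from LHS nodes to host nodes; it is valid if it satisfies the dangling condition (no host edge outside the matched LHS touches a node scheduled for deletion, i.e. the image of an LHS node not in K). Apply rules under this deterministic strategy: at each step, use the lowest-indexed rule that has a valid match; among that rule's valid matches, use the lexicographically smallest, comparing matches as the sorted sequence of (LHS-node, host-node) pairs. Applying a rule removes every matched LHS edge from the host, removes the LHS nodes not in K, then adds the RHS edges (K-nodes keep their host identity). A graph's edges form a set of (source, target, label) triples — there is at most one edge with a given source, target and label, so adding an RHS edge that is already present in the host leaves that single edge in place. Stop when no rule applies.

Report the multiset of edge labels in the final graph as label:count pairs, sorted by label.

initial: |V|=8 |E|=4  E = 0-p->1 0-p->3 2-q->0 2-p->3
step 1: apply R2 at {0↦0, 1↦4, 2↦5, 3↦3}  → |V|=6 |E|=3  E = 0-p->1 2-q->0 2-p->3
step 2: apply R2 at {0↦2, 1↦6, 2↦7, 3↦3}  → |V|=4 |E|=2  E = 0-p->1 2-q->0
halt: no rule applies after step 2
NF edges: [(0, 1, 'p'), (2, 0, 'q')]

Answer: p:1 q:1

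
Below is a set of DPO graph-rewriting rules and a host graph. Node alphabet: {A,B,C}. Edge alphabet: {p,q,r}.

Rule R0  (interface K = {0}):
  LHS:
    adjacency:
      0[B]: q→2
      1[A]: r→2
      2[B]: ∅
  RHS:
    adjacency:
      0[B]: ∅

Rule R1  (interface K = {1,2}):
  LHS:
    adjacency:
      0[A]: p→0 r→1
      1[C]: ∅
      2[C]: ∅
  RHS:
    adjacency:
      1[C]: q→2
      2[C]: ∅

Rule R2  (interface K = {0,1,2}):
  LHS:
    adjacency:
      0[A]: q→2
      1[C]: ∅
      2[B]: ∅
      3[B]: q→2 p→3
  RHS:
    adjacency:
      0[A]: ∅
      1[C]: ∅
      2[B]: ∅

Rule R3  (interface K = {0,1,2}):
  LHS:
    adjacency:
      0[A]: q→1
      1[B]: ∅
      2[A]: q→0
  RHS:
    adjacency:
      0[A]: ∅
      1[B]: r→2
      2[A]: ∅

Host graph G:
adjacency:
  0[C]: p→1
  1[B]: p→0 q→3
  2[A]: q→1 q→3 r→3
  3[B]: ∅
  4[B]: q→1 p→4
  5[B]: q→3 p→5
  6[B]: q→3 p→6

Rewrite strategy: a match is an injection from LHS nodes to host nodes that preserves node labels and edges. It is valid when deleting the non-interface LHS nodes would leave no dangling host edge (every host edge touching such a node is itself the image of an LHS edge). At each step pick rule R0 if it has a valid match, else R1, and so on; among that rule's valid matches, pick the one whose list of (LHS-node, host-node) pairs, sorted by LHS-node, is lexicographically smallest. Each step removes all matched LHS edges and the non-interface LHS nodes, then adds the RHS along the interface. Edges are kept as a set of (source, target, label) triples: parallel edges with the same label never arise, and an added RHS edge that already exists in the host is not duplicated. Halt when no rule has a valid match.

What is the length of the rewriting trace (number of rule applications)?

Answer: 2

Steps:
start.  V:7 E:12  edges: 0-p->1 1-p->0 1-q->3 2-q->1 2-q->3 2-r->3 4-q->1 4-p->4 5-q->3 5-p->5 6-q->3 6-p->6
1. fire R2 via {0↦2, 1↦0, 2↦1, 3↦4}  →  V:6 E:9  edges: 0-p->1 1-p->0 1-q->3 2-q->3 2-r->3 5-q->3 5-p->5 6-q->3 6-p->6
2. fire R2 via {0↦2, 1↦0, 2↦3, 3↦5}  →  V:5 E:6  edges: 0-p->1 1-p->0 1-q->3 2-r->3 6-q->3 6-p->6
normal form: no rule applies after step 2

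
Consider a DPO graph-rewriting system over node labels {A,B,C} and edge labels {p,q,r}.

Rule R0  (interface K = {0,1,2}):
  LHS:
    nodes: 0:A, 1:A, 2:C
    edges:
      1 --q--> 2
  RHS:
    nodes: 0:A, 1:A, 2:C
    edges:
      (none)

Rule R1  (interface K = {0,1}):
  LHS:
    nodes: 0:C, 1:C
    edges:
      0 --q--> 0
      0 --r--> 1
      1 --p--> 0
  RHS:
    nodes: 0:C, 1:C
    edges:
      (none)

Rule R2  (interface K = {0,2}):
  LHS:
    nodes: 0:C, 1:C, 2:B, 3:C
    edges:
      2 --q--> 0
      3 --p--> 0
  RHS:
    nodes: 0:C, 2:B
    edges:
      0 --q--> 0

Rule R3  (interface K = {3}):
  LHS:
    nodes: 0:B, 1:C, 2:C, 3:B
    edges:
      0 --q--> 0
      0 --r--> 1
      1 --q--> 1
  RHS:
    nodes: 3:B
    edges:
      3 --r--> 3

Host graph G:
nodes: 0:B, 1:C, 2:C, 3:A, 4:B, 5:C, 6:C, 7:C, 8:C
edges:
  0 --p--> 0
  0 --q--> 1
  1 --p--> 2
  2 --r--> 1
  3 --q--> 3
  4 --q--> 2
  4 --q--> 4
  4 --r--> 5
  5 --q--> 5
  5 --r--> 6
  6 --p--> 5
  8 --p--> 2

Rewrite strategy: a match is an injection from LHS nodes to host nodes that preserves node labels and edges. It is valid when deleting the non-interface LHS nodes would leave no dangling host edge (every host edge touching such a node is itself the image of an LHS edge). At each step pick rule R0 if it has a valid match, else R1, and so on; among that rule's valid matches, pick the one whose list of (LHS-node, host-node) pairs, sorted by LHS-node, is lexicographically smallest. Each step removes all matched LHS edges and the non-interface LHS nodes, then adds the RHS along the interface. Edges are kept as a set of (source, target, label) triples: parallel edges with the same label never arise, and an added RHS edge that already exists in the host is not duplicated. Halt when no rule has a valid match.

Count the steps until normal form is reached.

Answer: 3

Derivation:
initial: |V|=9 |E|=12  E = 0-p->0 0-q->1 1-p->2 2-r->1 3-q->3 4-q->2 4-q->4 4-r->5 5-q->5 5-r->6 6-p->5 8-p->2
step 1: apply R1 at {0↦5, 1↦6}  → |V|=9 |E|=9  E = 0-p->0 0-q->1 1-p->2 2-r->1 3-q->3 4-q->2 4-q->4 4-r->5 8-p->2
step 2: apply R2 at {0↦2, 1↦6, 2↦4, 3↦8}  → |V|=7 |E|=8  E = 0-p->0 0-q->1 1-p->2 2-r->1 2-q->2 3-q->3 4-q->4 4-r->5
step 3: apply R1 at {0↦2, 1↦1}  → |V|=7 |E|=5  E = 0-p->0 0-q->1 3-q->3 4-q->4 4-r->5
halt: no rule applies after step 3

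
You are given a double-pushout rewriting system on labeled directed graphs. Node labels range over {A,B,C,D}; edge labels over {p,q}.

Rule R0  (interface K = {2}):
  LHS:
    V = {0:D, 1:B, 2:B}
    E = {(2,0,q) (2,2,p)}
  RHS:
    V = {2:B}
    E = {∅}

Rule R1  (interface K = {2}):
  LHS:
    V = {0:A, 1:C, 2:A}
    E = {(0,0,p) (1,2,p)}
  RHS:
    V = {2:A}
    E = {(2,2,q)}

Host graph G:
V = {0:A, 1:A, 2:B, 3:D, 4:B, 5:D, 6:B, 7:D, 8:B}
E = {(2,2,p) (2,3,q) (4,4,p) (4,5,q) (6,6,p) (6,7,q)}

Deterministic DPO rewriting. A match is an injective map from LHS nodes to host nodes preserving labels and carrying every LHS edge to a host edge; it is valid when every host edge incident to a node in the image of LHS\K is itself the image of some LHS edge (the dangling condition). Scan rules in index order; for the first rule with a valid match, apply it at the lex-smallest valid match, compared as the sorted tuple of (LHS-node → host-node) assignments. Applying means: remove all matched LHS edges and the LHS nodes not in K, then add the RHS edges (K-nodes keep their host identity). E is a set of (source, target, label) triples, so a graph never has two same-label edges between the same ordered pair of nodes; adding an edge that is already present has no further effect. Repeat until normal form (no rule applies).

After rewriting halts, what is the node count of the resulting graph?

Answer: 3

Derivation:
[0] host  ⇒  9 nodes, 6 edges  {2-p->2 2-q->3 4-p->4 4-q->5 6-p->6 6-q->7}
[1] R0 @ {0↦3, 1↦8, 2↦2}  ⇒  7 nodes, 4 edges  {4-p->4 4-q->5 6-p->6 6-q->7}
[2] R0 @ {0↦5, 1↦2, 2↦4}  ⇒  5 nodes, 2 edges  {6-p->6 6-q->7}
[3] R0 @ {0↦7, 1↦4, 2↦6}  ⇒  3 nodes, 0 edges  {∅}
halt: no rule applies after step 3
NF nodes: {0:A, 1:A, 6:B}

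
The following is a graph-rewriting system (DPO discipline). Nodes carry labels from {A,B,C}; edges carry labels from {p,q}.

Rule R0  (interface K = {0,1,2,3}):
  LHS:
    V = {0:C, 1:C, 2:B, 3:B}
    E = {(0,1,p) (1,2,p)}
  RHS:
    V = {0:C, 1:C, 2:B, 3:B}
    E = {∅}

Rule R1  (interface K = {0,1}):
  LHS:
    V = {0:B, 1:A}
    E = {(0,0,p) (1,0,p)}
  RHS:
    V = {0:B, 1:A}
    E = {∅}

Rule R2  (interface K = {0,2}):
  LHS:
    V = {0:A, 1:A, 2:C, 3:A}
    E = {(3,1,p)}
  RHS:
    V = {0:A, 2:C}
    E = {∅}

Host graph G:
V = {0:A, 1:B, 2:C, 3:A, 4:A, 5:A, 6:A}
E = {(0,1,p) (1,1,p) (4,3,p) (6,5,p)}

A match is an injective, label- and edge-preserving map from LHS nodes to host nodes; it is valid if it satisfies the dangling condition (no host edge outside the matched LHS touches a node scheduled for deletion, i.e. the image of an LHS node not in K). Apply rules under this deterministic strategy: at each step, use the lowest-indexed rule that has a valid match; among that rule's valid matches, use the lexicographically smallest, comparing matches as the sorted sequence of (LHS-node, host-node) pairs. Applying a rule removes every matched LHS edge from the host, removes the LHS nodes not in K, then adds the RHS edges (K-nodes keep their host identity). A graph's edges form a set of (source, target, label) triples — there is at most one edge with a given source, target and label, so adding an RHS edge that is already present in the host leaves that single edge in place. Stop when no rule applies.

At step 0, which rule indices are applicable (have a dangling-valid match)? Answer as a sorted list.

R0: no valid match — LHS pattern not found
R1: 1 valid match — {0↦1, 1↦0}
R2: 6 valid matches — {0↦0, 1↦3, 2↦2, 3↦4}, {0↦0, 1↦5, 2↦2, 3↦6}, {0↦3, 1↦5, 2↦2, 3↦6} (+3 more)

Answer: [R1,R2]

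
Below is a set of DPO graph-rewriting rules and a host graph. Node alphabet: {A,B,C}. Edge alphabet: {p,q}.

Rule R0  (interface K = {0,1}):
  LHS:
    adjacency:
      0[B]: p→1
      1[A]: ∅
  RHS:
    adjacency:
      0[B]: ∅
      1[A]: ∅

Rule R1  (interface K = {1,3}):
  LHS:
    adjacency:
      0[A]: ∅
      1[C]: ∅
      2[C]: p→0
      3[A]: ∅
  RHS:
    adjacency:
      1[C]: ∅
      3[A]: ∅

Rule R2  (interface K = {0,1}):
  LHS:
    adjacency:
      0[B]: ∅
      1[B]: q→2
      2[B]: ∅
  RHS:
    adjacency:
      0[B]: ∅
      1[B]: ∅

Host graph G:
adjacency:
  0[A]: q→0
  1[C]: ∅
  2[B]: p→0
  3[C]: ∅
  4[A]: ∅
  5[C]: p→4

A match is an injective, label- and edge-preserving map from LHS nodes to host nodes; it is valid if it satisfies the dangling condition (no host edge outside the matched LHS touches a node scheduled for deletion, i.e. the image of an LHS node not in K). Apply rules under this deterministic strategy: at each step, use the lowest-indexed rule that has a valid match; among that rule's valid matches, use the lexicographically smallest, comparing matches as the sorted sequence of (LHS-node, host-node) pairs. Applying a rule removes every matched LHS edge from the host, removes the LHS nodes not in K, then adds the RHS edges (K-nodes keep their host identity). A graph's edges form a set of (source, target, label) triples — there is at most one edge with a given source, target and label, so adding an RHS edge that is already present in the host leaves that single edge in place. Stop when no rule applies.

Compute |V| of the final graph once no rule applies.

Answer: 4

Rewrite trace:
[0] host  ⇒  6 nodes, 3 edges  {0-q->0 2-p->0 5-p->4}
[1] R0 @ {0↦2, 1↦0}  ⇒  6 nodes, 2 edges  {0-q->0 5-p->4}
[2] R1 @ {0↦4, 1↦1, 2↦5, 3↦0}  ⇒  4 nodes, 1 edges  {0-q->0}
halt: no rule applies after step 2
NF nodes: {0:A, 1:C, 2:B, 3:C}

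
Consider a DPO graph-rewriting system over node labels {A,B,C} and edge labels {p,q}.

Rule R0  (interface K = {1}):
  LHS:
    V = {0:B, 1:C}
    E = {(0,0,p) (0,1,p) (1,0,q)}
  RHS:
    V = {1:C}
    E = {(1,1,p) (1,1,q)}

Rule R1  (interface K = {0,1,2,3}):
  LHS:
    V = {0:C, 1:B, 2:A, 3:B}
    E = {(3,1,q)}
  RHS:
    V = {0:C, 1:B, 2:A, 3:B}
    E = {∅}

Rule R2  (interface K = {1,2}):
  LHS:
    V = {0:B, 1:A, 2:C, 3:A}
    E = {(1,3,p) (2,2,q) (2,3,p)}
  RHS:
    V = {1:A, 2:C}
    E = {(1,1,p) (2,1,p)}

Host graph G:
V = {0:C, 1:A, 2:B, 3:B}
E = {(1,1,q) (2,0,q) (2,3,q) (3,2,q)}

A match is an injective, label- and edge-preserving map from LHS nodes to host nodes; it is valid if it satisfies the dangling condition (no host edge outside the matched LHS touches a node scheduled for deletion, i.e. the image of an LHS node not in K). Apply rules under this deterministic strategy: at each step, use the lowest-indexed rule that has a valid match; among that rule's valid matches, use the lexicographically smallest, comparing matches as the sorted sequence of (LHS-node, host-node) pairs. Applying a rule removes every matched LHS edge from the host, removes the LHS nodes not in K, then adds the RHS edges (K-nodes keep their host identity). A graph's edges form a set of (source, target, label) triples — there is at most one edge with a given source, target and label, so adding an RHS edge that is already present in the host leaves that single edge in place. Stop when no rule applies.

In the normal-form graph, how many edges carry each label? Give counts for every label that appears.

initial: |V|=4 |E|=4  E = 1-q->1 2-q->0 2-q->3 3-q->2
step 1: apply R1 at {0↦0, 1↦2, 2↦1, 3↦3}  → |V|=4 |E|=3  E = 1-q->1 2-q->0 2-q->3
step 2: apply R1 at {0↦0, 1↦3, 2↦1, 3↦2}  → |V|=4 |E|=2  E = 1-q->1 2-q->0
final graph: no rule applies after step 2
NF edges: [(1, 1, 'q'), (2, 0, 'q')]

Answer: q:2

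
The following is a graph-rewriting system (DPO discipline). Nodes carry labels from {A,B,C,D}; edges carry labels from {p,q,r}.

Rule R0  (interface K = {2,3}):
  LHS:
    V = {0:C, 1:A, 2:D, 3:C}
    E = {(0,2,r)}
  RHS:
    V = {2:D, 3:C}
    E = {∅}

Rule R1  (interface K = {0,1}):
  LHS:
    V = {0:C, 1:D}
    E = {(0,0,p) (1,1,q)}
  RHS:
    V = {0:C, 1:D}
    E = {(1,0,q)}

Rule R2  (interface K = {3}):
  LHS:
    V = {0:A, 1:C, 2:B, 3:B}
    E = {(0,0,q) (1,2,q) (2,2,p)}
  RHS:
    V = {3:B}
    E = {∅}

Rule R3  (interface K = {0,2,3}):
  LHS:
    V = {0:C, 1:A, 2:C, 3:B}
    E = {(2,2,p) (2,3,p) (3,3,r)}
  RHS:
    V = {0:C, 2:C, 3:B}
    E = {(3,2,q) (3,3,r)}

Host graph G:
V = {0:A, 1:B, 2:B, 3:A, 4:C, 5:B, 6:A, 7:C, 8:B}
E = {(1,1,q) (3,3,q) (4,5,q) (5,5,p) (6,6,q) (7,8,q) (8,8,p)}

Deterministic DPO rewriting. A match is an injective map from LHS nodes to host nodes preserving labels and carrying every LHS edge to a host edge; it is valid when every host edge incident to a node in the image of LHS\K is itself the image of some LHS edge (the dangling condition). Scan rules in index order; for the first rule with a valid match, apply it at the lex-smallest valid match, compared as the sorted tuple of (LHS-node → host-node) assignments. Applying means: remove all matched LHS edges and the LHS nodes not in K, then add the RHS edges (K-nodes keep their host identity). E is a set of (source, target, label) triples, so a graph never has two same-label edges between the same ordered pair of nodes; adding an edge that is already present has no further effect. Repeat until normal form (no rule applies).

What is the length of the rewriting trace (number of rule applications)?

[0] host  ⇒  9 nodes, 7 edges  {1-q->1 3-q->3 4-q->5 5-p->5 6-q->6 7-q->8 8-p->8}
[1] R2 @ {0↦3, 1↦4, 2↦5, 3↦1}  ⇒  6 nodes, 4 edges  {1-q->1 6-q->6 7-q->8 8-p->8}
[2] R2 @ {0↦6, 1↦7, 2↦8, 3↦1}  ⇒  3 nodes, 1 edges  {1-q->1}
halt: no rule applies after step 2

Answer: 2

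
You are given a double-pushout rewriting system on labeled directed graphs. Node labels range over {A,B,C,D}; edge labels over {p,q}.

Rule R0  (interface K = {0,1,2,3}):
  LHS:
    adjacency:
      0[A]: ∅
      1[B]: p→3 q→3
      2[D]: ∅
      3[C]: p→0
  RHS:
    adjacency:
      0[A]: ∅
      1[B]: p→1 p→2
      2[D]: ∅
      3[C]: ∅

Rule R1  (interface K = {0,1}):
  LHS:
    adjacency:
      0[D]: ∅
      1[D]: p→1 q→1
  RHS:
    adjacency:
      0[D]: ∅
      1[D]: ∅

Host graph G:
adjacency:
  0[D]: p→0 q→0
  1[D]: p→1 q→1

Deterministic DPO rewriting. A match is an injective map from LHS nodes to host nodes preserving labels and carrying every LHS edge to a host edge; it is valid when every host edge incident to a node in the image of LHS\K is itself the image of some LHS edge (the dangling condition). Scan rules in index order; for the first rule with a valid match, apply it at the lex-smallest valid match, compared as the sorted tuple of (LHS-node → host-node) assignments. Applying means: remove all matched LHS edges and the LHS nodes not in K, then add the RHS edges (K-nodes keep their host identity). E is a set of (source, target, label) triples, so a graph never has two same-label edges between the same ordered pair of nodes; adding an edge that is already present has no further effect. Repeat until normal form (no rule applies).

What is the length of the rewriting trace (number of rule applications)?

Answer: 2

Derivation:
start.  V:2 E:4  edges: 0-p->0 0-q->0 1-p->1 1-q->1
1. fire R1 via {0↦0, 1↦1}  →  V:2 E:2  edges: 0-p->0 0-q->0
2. fire R1 via {0↦1, 1↦0}  →  V:2 E:0  edges: ∅
normal form: no rule applies after step 2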